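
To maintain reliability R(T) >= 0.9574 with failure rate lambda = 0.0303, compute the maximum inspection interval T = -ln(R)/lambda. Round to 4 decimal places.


R_target = 0.9574
lambda = 0.0303
-ln(0.9574) = 0.0435
T = 0.0435 / 0.0303
T = 1.4368

1.4368


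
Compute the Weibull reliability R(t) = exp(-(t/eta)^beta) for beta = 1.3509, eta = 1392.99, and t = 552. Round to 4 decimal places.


beta = 1.3509, eta = 1392.99, t = 552
t/eta = 552 / 1392.99 = 0.3963
(t/eta)^beta = 0.3963^1.3509 = 0.2864
R(t) = exp(-0.2864)
R(t) = 0.751

0.751


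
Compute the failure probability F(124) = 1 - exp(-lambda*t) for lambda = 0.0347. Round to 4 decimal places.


lambda = 0.0347, t = 124
lambda * t = 4.3028
exp(-4.3028) = 0.0135
F(t) = 1 - 0.0135
F(t) = 0.9865

0.9865


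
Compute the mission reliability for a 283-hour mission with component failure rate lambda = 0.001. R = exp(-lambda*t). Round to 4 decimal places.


lambda = 0.001
mission_time = 283
lambda * t = 0.001 * 283 = 0.283
R = exp(-0.283)
R = 0.7535

0.7535


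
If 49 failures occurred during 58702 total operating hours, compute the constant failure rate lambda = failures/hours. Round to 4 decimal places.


failures = 49
total_hours = 58702
lambda = 49 / 58702
lambda = 0.0008

0.0008


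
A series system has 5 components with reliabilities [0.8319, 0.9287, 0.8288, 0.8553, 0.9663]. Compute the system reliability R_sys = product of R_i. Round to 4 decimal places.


Components: [0.8319, 0.9287, 0.8288, 0.8553, 0.9663]
After component 1 (R=0.8319): product = 0.8319
After component 2 (R=0.9287): product = 0.7726
After component 3 (R=0.8288): product = 0.6403
After component 4 (R=0.8553): product = 0.5477
After component 5 (R=0.9663): product = 0.5292
R_sys = 0.5292

0.5292


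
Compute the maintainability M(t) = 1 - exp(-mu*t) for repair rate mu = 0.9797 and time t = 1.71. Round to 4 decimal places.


mu = 0.9797, t = 1.71
mu * t = 0.9797 * 1.71 = 1.6753
exp(-1.6753) = 0.1873
M(t) = 1 - 0.1873
M(t) = 0.8127

0.8127


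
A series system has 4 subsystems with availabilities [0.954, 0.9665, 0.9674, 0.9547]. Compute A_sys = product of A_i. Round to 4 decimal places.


Subsystems: [0.954, 0.9665, 0.9674, 0.9547]
After subsystem 1 (A=0.954): product = 0.954
After subsystem 2 (A=0.9665): product = 0.922
After subsystem 3 (A=0.9674): product = 0.892
After subsystem 4 (A=0.9547): product = 0.8516
A_sys = 0.8516

0.8516


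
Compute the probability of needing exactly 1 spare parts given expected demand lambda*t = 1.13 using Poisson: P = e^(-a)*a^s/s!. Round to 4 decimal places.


a = 1.13, s = 1
e^(-a) = e^(-1.13) = 0.323
a^s = 1.13^1 = 1.13
s! = 1
P = 0.323 * 1.13 / 1
P = 0.365

0.365


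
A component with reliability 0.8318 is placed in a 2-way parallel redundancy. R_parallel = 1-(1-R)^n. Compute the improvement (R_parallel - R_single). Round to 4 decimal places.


R_single = 0.8318, n = 2
1 - R_single = 0.1682
(1 - R_single)^n = 0.1682^2 = 0.0283
R_parallel = 1 - 0.0283 = 0.9717
Improvement = 0.9717 - 0.8318
Improvement = 0.1399

0.1399


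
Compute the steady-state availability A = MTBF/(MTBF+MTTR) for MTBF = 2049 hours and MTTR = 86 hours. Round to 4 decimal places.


MTBF = 2049
MTTR = 86
MTBF + MTTR = 2135
A = 2049 / 2135
A = 0.9597

0.9597


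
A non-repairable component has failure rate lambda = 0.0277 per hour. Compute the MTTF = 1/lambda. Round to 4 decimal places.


lambda = 0.0277
MTTF = 1 / 0.0277
MTTF = 36.1011

36.1011


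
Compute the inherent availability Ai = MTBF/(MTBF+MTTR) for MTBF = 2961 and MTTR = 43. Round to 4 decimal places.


MTBF = 2961
MTTR = 43
MTBF + MTTR = 3004
Ai = 2961 / 3004
Ai = 0.9857

0.9857


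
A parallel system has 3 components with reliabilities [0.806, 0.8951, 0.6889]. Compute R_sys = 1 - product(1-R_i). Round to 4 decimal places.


Components: [0.806, 0.8951, 0.6889]
(1 - 0.806) = 0.194, running product = 0.194
(1 - 0.8951) = 0.1049, running product = 0.0204
(1 - 0.6889) = 0.3111, running product = 0.0063
Product of (1-R_i) = 0.0063
R_sys = 1 - 0.0063 = 0.9937

0.9937


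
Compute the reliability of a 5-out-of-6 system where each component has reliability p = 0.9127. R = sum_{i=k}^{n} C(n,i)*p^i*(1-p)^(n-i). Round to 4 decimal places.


k = 5, n = 6, p = 0.9127
i=5: C(6,5)=6 * 0.9127^5 * 0.0873^1 = 0.3317
i=6: C(6,6)=1 * 0.9127^6 * 0.0873^0 = 0.5781
R = sum of terms = 0.9098

0.9098


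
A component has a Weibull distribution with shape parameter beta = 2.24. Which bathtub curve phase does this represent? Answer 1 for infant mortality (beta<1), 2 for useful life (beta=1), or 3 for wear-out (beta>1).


beta = 2.24
Compare beta to 1:
beta < 1 => infant mortality (phase 1)
beta = 1 => useful life (phase 2)
beta > 1 => wear-out (phase 3)
Since beta = 2.24, this is wear-out (increasing failure rate)
Phase = 3

3


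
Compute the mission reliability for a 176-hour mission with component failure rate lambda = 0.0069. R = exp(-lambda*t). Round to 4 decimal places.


lambda = 0.0069
mission_time = 176
lambda * t = 0.0069 * 176 = 1.2144
R = exp(-1.2144)
R = 0.2969

0.2969


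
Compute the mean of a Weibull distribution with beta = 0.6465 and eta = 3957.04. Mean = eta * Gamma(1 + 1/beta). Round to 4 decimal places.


beta = 0.6465, eta = 3957.04
1/beta = 1.5468
1 + 1/beta = 2.5468
Gamma(2.5468) = 1.3745
Mean = 3957.04 * 1.3745
Mean = 5439.0963

5439.0963


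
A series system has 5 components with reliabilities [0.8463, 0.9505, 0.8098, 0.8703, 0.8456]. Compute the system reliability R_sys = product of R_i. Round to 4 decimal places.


Components: [0.8463, 0.9505, 0.8098, 0.8703, 0.8456]
After component 1 (R=0.8463): product = 0.8463
After component 2 (R=0.9505): product = 0.8044
After component 3 (R=0.8098): product = 0.6514
After component 4 (R=0.8703): product = 0.5669
After component 5 (R=0.8456): product = 0.4794
R_sys = 0.4794

0.4794


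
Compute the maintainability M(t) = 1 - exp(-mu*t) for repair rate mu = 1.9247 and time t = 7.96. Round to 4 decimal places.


mu = 1.9247, t = 7.96
mu * t = 1.9247 * 7.96 = 15.3206
exp(-15.3206) = 0.0
M(t) = 1 - 0.0
M(t) = 1.0

1.0


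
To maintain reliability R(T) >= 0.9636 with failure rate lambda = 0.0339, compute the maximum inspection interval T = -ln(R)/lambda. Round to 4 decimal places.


R_target = 0.9636
lambda = 0.0339
-ln(0.9636) = 0.0371
T = 0.0371 / 0.0339
T = 1.0938

1.0938


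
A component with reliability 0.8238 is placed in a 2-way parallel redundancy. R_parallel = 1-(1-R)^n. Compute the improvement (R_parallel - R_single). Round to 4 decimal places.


R_single = 0.8238, n = 2
1 - R_single = 0.1762
(1 - R_single)^n = 0.1762^2 = 0.031
R_parallel = 1 - 0.031 = 0.969
Improvement = 0.969 - 0.8238
Improvement = 0.1452

0.1452


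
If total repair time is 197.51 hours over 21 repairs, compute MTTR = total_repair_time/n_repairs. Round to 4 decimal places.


total_repair_time = 197.51
n_repairs = 21
MTTR = 197.51 / 21
MTTR = 9.4052

9.4052


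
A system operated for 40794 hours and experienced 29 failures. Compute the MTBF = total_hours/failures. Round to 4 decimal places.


total_hours = 40794
failures = 29
MTBF = 40794 / 29
MTBF = 1406.6897

1406.6897


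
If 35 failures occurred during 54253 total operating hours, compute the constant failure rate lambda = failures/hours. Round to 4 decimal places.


failures = 35
total_hours = 54253
lambda = 35 / 54253
lambda = 0.0006

0.0006


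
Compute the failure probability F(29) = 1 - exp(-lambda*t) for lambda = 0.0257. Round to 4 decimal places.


lambda = 0.0257, t = 29
lambda * t = 0.7453
exp(-0.7453) = 0.4746
F(t) = 1 - 0.4746
F(t) = 0.5254

0.5254


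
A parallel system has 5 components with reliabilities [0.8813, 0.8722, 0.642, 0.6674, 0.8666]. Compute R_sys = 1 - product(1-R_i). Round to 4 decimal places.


Components: [0.8813, 0.8722, 0.642, 0.6674, 0.8666]
(1 - 0.8813) = 0.1187, running product = 0.1187
(1 - 0.8722) = 0.1278, running product = 0.0152
(1 - 0.642) = 0.358, running product = 0.0054
(1 - 0.6674) = 0.3326, running product = 0.0018
(1 - 0.8666) = 0.1334, running product = 0.0002
Product of (1-R_i) = 0.0002
R_sys = 1 - 0.0002 = 0.9998

0.9998


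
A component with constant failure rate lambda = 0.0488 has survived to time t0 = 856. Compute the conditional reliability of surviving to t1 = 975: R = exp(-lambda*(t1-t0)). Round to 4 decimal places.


lambda = 0.0488
t0 = 856, t1 = 975
t1 - t0 = 119
lambda * (t1-t0) = 0.0488 * 119 = 5.8072
R = exp(-5.8072)
R = 0.003

0.003


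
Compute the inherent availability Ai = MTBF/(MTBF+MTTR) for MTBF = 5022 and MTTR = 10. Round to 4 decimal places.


MTBF = 5022
MTTR = 10
MTBF + MTTR = 5032
Ai = 5022 / 5032
Ai = 0.998

0.998


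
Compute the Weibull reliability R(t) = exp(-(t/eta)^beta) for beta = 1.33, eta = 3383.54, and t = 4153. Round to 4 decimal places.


beta = 1.33, eta = 3383.54, t = 4153
t/eta = 4153 / 3383.54 = 1.2274
(t/eta)^beta = 1.2274^1.33 = 1.3133
R(t) = exp(-1.3133)
R(t) = 0.2689

0.2689


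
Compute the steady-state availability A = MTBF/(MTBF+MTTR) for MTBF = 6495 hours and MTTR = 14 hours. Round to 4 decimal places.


MTBF = 6495
MTTR = 14
MTBF + MTTR = 6509
A = 6495 / 6509
A = 0.9978

0.9978


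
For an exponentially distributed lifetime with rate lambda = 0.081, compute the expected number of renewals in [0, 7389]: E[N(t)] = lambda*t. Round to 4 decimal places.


lambda = 0.081
t = 7389
E[N(t)] = lambda * t
E[N(t)] = 0.081 * 7389
E[N(t)] = 598.509

598.509


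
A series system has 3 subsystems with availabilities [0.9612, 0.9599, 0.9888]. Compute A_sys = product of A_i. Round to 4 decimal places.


Subsystems: [0.9612, 0.9599, 0.9888]
After subsystem 1 (A=0.9612): product = 0.9612
After subsystem 2 (A=0.9599): product = 0.9227
After subsystem 3 (A=0.9888): product = 0.9123
A_sys = 0.9123

0.9123


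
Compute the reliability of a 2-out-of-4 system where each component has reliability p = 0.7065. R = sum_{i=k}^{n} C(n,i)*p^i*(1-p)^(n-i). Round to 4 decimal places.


k = 2, n = 4, p = 0.7065
i=2: C(4,2)=6 * 0.7065^2 * 0.2935^2 = 0.258
i=3: C(4,3)=4 * 0.7065^3 * 0.2935^1 = 0.414
i=4: C(4,4)=1 * 0.7065^4 * 0.2935^0 = 0.2491
R = sum of terms = 0.9211

0.9211


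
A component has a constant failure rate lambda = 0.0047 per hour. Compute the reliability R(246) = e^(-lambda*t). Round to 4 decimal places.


lambda = 0.0047
t = 246
lambda * t = 1.1562
R(t) = e^(-1.1562)
R(t) = 0.3147

0.3147


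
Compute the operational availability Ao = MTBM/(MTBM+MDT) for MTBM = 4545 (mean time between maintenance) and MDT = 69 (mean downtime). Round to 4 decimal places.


MTBM = 4545
MDT = 69
MTBM + MDT = 4614
Ao = 4545 / 4614
Ao = 0.985

0.985


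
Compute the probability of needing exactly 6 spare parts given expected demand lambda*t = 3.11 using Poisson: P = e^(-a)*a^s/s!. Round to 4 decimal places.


a = 3.11, s = 6
e^(-a) = e^(-3.11) = 0.0446
a^s = 3.11^6 = 904.8203
s! = 720
P = 0.0446 * 904.8203 / 720
P = 0.056

0.056


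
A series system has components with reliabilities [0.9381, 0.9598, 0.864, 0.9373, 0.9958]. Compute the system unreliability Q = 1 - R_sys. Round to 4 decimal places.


Components: [0.9381, 0.9598, 0.864, 0.9373, 0.9958]
After component 1: product = 0.9381
After component 2: product = 0.9004
After component 3: product = 0.7779
After component 4: product = 0.7292
After component 5: product = 0.7261
R_sys = 0.7261
Q = 1 - 0.7261 = 0.2739

0.2739


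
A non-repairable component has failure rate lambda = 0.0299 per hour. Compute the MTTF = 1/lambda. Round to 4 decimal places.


lambda = 0.0299
MTTF = 1 / 0.0299
MTTF = 33.4448

33.4448


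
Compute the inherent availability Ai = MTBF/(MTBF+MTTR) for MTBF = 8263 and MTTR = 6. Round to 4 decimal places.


MTBF = 8263
MTTR = 6
MTBF + MTTR = 8269
Ai = 8263 / 8269
Ai = 0.9993

0.9993


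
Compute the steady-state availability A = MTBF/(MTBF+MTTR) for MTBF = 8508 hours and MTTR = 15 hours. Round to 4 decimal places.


MTBF = 8508
MTTR = 15
MTBF + MTTR = 8523
A = 8508 / 8523
A = 0.9982

0.9982


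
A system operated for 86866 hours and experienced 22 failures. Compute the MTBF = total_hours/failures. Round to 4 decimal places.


total_hours = 86866
failures = 22
MTBF = 86866 / 22
MTBF = 3948.4545

3948.4545


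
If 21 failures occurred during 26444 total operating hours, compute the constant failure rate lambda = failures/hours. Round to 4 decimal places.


failures = 21
total_hours = 26444
lambda = 21 / 26444
lambda = 0.0008

0.0008


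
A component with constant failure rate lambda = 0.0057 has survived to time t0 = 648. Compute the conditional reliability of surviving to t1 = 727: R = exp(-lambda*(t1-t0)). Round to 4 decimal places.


lambda = 0.0057
t0 = 648, t1 = 727
t1 - t0 = 79
lambda * (t1-t0) = 0.0057 * 79 = 0.4503
R = exp(-0.4503)
R = 0.6374

0.6374


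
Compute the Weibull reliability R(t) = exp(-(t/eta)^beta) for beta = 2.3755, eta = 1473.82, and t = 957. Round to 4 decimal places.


beta = 2.3755, eta = 1473.82, t = 957
t/eta = 957 / 1473.82 = 0.6493
(t/eta)^beta = 0.6493^2.3755 = 0.3585
R(t) = exp(-0.3585)
R(t) = 0.6987

0.6987


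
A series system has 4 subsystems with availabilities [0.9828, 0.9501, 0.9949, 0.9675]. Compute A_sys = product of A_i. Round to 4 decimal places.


Subsystems: [0.9828, 0.9501, 0.9949, 0.9675]
After subsystem 1 (A=0.9828): product = 0.9828
After subsystem 2 (A=0.9501): product = 0.9338
After subsystem 3 (A=0.9949): product = 0.929
After subsystem 4 (A=0.9675): product = 0.8988
A_sys = 0.8988

0.8988


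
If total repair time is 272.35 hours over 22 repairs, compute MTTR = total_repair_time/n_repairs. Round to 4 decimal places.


total_repair_time = 272.35
n_repairs = 22
MTTR = 272.35 / 22
MTTR = 12.3795

12.3795


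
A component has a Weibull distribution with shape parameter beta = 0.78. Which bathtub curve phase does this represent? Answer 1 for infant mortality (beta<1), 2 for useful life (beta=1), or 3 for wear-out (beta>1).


beta = 0.78
Compare beta to 1:
beta < 1 => infant mortality (phase 1)
beta = 1 => useful life (phase 2)
beta > 1 => wear-out (phase 3)
Since beta = 0.78, this is infant mortality (decreasing failure rate)
Phase = 1

1


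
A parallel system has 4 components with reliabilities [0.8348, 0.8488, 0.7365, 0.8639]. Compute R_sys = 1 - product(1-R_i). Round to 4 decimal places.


Components: [0.8348, 0.8488, 0.7365, 0.8639]
(1 - 0.8348) = 0.1652, running product = 0.1652
(1 - 0.8488) = 0.1512, running product = 0.025
(1 - 0.7365) = 0.2635, running product = 0.0066
(1 - 0.8639) = 0.1361, running product = 0.0009
Product of (1-R_i) = 0.0009
R_sys = 1 - 0.0009 = 0.9991

0.9991


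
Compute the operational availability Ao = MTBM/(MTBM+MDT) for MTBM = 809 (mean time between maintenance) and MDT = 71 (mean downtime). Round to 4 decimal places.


MTBM = 809
MDT = 71
MTBM + MDT = 880
Ao = 809 / 880
Ao = 0.9193

0.9193


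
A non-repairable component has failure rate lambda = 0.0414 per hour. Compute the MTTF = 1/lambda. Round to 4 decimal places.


lambda = 0.0414
MTTF = 1 / 0.0414
MTTF = 24.1546

24.1546


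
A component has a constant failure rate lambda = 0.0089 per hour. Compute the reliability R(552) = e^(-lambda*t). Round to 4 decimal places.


lambda = 0.0089
t = 552
lambda * t = 4.9128
R(t) = e^(-4.9128)
R(t) = 0.0074

0.0074


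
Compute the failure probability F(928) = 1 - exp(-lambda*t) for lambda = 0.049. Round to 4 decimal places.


lambda = 0.049, t = 928
lambda * t = 45.472
exp(-45.472) = 0.0
F(t) = 1 - 0.0
F(t) = 1.0

1.0


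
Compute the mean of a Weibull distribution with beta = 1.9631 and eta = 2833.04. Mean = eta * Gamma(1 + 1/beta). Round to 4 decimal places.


beta = 1.9631, eta = 2833.04
1/beta = 0.5094
1 + 1/beta = 1.5094
Gamma(1.5094) = 0.8866
Mean = 2833.04 * 0.8866
Mean = 2511.6809

2511.6809


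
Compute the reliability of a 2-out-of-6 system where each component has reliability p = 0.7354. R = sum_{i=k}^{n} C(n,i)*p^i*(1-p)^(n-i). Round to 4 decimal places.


k = 2, n = 6, p = 0.7354
i=2: C(6,2)=15 * 0.7354^2 * 0.2646^4 = 0.0398
i=3: C(6,3)=20 * 0.7354^3 * 0.2646^3 = 0.1474
i=4: C(6,4)=15 * 0.7354^4 * 0.2646^2 = 0.3072
i=5: C(6,5)=6 * 0.7354^5 * 0.2646^1 = 0.3415
i=6: C(6,6)=1 * 0.7354^6 * 0.2646^0 = 0.1582
R = sum of terms = 0.9939

0.9939


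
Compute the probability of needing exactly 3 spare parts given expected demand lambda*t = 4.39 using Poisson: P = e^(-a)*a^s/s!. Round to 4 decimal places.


a = 4.39, s = 3
e^(-a) = e^(-4.39) = 0.0124
a^s = 4.39^3 = 84.6045
s! = 6
P = 0.0124 * 84.6045 / 6
P = 0.1749

0.1749


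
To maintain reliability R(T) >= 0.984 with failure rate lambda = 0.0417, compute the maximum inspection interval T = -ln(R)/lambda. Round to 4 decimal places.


R_target = 0.984
lambda = 0.0417
-ln(0.984) = 0.0161
T = 0.0161 / 0.0417
T = 0.3868

0.3868


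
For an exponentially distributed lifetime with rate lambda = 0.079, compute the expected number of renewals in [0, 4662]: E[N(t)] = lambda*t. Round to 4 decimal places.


lambda = 0.079
t = 4662
E[N(t)] = lambda * t
E[N(t)] = 0.079 * 4662
E[N(t)] = 368.298

368.298


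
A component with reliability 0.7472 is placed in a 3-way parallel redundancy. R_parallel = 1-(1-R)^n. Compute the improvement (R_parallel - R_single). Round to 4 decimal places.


R_single = 0.7472, n = 3
1 - R_single = 0.2528
(1 - R_single)^n = 0.2528^3 = 0.0162
R_parallel = 1 - 0.0162 = 0.9838
Improvement = 0.9838 - 0.7472
Improvement = 0.2366

0.2366


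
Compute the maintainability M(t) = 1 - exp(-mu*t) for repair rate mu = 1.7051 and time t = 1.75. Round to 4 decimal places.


mu = 1.7051, t = 1.75
mu * t = 1.7051 * 1.75 = 2.9839
exp(-2.9839) = 0.0506
M(t) = 1 - 0.0506
M(t) = 0.9494

0.9494


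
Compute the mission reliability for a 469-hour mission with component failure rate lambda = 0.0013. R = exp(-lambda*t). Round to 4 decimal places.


lambda = 0.0013
mission_time = 469
lambda * t = 0.0013 * 469 = 0.6097
R = exp(-0.6097)
R = 0.5435

0.5435


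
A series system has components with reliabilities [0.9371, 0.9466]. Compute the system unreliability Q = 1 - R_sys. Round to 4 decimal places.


Components: [0.9371, 0.9466]
After component 1: product = 0.9371
After component 2: product = 0.8871
R_sys = 0.8871
Q = 1 - 0.8871 = 0.1129

0.1129


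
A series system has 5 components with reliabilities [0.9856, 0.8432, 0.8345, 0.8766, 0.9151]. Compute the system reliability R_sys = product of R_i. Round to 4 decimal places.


Components: [0.9856, 0.8432, 0.8345, 0.8766, 0.9151]
After component 1 (R=0.9856): product = 0.9856
After component 2 (R=0.8432): product = 0.8311
After component 3 (R=0.8345): product = 0.6935
After component 4 (R=0.8766): product = 0.6079
After component 5 (R=0.9151): product = 0.5563
R_sys = 0.5563

0.5563


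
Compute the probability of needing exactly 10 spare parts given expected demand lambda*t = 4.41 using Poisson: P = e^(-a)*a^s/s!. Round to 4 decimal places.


a = 4.41, s = 10
e^(-a) = e^(-4.41) = 0.0122
a^s = 4.41^10 = 2782184.2945
s! = 3628800
P = 0.0122 * 2782184.2945 / 3628800
P = 0.0093

0.0093


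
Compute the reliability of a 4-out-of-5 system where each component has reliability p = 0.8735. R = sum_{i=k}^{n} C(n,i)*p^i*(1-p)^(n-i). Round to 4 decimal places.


k = 4, n = 5, p = 0.8735
i=4: C(5,4)=5 * 0.8735^4 * 0.1265^1 = 0.3682
i=5: C(5,5)=1 * 0.8735^5 * 0.1265^0 = 0.5085
R = sum of terms = 0.8768

0.8768


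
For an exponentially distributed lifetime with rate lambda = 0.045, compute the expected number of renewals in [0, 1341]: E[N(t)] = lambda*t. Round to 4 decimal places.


lambda = 0.045
t = 1341
E[N(t)] = lambda * t
E[N(t)] = 0.045 * 1341
E[N(t)] = 60.345

60.345


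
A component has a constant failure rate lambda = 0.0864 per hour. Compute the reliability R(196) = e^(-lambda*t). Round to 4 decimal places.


lambda = 0.0864
t = 196
lambda * t = 16.9344
R(t) = e^(-16.9344)
R(t) = 0.0

0.0


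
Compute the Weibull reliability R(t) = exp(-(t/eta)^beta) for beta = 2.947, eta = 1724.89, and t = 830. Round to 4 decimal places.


beta = 2.947, eta = 1724.89, t = 830
t/eta = 830 / 1724.89 = 0.4812
(t/eta)^beta = 0.4812^2.947 = 0.1158
R(t) = exp(-0.1158)
R(t) = 0.8906

0.8906


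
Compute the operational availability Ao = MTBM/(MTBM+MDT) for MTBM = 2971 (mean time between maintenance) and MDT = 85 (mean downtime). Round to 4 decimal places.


MTBM = 2971
MDT = 85
MTBM + MDT = 3056
Ao = 2971 / 3056
Ao = 0.9722

0.9722


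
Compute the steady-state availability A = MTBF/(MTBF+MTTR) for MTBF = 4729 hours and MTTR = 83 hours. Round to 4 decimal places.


MTBF = 4729
MTTR = 83
MTBF + MTTR = 4812
A = 4729 / 4812
A = 0.9828

0.9828


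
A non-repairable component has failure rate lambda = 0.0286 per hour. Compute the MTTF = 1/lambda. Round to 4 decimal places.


lambda = 0.0286
MTTF = 1 / 0.0286
MTTF = 34.965

34.965


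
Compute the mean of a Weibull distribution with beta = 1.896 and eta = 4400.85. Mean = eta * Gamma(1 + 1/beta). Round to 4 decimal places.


beta = 1.896, eta = 4400.85
1/beta = 0.5274
1 + 1/beta = 1.5274
Gamma(1.5274) = 0.8874
Mean = 4400.85 * 0.8874
Mean = 3905.4187

3905.4187


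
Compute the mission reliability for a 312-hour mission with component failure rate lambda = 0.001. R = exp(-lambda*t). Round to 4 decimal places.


lambda = 0.001
mission_time = 312
lambda * t = 0.001 * 312 = 0.312
R = exp(-0.312)
R = 0.732

0.732


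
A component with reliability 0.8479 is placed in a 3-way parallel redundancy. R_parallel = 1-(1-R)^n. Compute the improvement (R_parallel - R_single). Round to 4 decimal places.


R_single = 0.8479, n = 3
1 - R_single = 0.1521
(1 - R_single)^n = 0.1521^3 = 0.0035
R_parallel = 1 - 0.0035 = 0.9965
Improvement = 0.9965 - 0.8479
Improvement = 0.1486

0.1486


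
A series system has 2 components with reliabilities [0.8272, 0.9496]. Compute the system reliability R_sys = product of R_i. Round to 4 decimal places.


Components: [0.8272, 0.9496]
After component 1 (R=0.8272): product = 0.8272
After component 2 (R=0.9496): product = 0.7855
R_sys = 0.7855

0.7855


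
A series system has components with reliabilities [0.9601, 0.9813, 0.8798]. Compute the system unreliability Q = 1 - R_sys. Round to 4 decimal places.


Components: [0.9601, 0.9813, 0.8798]
After component 1: product = 0.9601
After component 2: product = 0.9421
After component 3: product = 0.8289
R_sys = 0.8289
Q = 1 - 0.8289 = 0.1711

0.1711


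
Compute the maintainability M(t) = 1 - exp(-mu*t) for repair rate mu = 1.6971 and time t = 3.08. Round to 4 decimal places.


mu = 1.6971, t = 3.08
mu * t = 1.6971 * 3.08 = 5.2271
exp(-5.2271) = 0.0054
M(t) = 1 - 0.0054
M(t) = 0.9946

0.9946


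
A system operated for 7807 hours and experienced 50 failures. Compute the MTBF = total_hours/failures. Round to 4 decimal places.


total_hours = 7807
failures = 50
MTBF = 7807 / 50
MTBF = 156.14

156.14


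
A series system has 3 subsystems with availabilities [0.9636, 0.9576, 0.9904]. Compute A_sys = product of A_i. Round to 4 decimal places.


Subsystems: [0.9636, 0.9576, 0.9904]
After subsystem 1 (A=0.9636): product = 0.9636
After subsystem 2 (A=0.9576): product = 0.9227
After subsystem 3 (A=0.9904): product = 0.9139
A_sys = 0.9139

0.9139


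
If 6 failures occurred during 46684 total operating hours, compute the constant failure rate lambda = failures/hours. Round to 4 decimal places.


failures = 6
total_hours = 46684
lambda = 6 / 46684
lambda = 0.0001

0.0001


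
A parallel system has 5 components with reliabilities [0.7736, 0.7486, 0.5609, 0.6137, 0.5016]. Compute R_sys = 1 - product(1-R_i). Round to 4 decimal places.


Components: [0.7736, 0.7486, 0.5609, 0.6137, 0.5016]
(1 - 0.7736) = 0.2264, running product = 0.2264
(1 - 0.7486) = 0.2514, running product = 0.0569
(1 - 0.5609) = 0.4391, running product = 0.025
(1 - 0.6137) = 0.3863, running product = 0.0097
(1 - 0.5016) = 0.4984, running product = 0.0048
Product of (1-R_i) = 0.0048
R_sys = 1 - 0.0048 = 0.9952

0.9952


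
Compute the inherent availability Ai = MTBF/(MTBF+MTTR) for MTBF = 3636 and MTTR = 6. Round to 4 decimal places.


MTBF = 3636
MTTR = 6
MTBF + MTTR = 3642
Ai = 3636 / 3642
Ai = 0.9984

0.9984


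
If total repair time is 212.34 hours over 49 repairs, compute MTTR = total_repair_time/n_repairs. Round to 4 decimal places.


total_repair_time = 212.34
n_repairs = 49
MTTR = 212.34 / 49
MTTR = 4.3335

4.3335


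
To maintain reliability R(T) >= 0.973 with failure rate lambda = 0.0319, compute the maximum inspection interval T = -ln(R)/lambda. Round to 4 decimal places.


R_target = 0.973
lambda = 0.0319
-ln(0.973) = 0.0274
T = 0.0274 / 0.0319
T = 0.858

0.858


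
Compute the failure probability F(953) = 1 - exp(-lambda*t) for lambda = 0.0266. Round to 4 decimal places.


lambda = 0.0266, t = 953
lambda * t = 25.3498
exp(-25.3498) = 0.0
F(t) = 1 - 0.0
F(t) = 1.0

1.0


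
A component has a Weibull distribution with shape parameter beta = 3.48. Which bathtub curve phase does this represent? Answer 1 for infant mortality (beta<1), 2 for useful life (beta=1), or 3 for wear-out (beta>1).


beta = 3.48
Compare beta to 1:
beta < 1 => infant mortality (phase 1)
beta = 1 => useful life (phase 2)
beta > 1 => wear-out (phase 3)
Since beta = 3.48, this is wear-out (increasing failure rate)
Phase = 3

3


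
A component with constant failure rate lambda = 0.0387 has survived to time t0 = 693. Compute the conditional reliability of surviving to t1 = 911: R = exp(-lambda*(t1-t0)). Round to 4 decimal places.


lambda = 0.0387
t0 = 693, t1 = 911
t1 - t0 = 218
lambda * (t1-t0) = 0.0387 * 218 = 8.4366
R = exp(-8.4366)
R = 0.0002

0.0002


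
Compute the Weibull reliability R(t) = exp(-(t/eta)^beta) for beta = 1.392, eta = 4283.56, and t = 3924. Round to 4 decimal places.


beta = 1.392, eta = 4283.56, t = 3924
t/eta = 3924 / 4283.56 = 0.9161
(t/eta)^beta = 0.9161^1.392 = 0.8851
R(t) = exp(-0.8851)
R(t) = 0.4127

0.4127


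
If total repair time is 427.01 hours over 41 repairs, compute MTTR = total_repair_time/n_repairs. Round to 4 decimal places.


total_repair_time = 427.01
n_repairs = 41
MTTR = 427.01 / 41
MTTR = 10.4149

10.4149


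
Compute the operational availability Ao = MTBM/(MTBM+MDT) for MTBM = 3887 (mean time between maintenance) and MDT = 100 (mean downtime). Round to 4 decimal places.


MTBM = 3887
MDT = 100
MTBM + MDT = 3987
Ao = 3887 / 3987
Ao = 0.9749

0.9749


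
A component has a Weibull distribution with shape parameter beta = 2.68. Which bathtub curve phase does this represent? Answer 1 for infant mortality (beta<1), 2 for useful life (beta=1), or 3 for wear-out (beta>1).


beta = 2.68
Compare beta to 1:
beta < 1 => infant mortality (phase 1)
beta = 1 => useful life (phase 2)
beta > 1 => wear-out (phase 3)
Since beta = 2.68, this is wear-out (increasing failure rate)
Phase = 3

3


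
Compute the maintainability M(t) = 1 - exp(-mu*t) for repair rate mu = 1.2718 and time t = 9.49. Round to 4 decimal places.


mu = 1.2718, t = 9.49
mu * t = 1.2718 * 9.49 = 12.0694
exp(-12.0694) = 0.0
M(t) = 1 - 0.0
M(t) = 1.0

1.0


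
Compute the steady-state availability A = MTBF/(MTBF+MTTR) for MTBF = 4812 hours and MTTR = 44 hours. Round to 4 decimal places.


MTBF = 4812
MTTR = 44
MTBF + MTTR = 4856
A = 4812 / 4856
A = 0.9909

0.9909


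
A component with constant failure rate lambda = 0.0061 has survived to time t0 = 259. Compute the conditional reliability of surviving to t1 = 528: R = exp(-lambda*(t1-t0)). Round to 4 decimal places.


lambda = 0.0061
t0 = 259, t1 = 528
t1 - t0 = 269
lambda * (t1-t0) = 0.0061 * 269 = 1.6409
R = exp(-1.6409)
R = 0.1938

0.1938


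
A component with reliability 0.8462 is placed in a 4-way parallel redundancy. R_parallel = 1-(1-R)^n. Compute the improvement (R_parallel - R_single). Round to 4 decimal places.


R_single = 0.8462, n = 4
1 - R_single = 0.1538
(1 - R_single)^n = 0.1538^4 = 0.0006
R_parallel = 1 - 0.0006 = 0.9994
Improvement = 0.9994 - 0.8462
Improvement = 0.1532

0.1532


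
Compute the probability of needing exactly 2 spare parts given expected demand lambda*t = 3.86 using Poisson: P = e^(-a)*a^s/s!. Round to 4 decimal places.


a = 3.86, s = 2
e^(-a) = e^(-3.86) = 0.0211
a^s = 3.86^2 = 14.8996
s! = 2
P = 0.0211 * 14.8996 / 2
P = 0.157

0.157


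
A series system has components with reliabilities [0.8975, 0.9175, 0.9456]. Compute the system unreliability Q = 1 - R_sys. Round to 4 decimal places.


Components: [0.8975, 0.9175, 0.9456]
After component 1: product = 0.8975
After component 2: product = 0.8235
After component 3: product = 0.7787
R_sys = 0.7787
Q = 1 - 0.7787 = 0.2213

0.2213


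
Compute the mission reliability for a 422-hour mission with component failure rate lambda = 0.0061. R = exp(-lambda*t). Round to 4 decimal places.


lambda = 0.0061
mission_time = 422
lambda * t = 0.0061 * 422 = 2.5742
R = exp(-2.5742)
R = 0.0762

0.0762


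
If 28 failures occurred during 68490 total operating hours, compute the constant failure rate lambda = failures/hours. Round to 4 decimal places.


failures = 28
total_hours = 68490
lambda = 28 / 68490
lambda = 0.0004

0.0004


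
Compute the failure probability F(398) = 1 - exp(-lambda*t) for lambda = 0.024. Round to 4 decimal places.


lambda = 0.024, t = 398
lambda * t = 9.552
exp(-9.552) = 0.0001
F(t) = 1 - 0.0001
F(t) = 0.9999

0.9999


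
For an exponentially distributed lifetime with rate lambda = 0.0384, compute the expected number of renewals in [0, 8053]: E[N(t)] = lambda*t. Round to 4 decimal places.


lambda = 0.0384
t = 8053
E[N(t)] = lambda * t
E[N(t)] = 0.0384 * 8053
E[N(t)] = 309.2352

309.2352


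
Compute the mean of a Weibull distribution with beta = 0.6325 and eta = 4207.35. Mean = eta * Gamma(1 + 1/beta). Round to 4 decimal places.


beta = 0.6325, eta = 4207.35
1/beta = 1.581
1 + 1/beta = 2.581
Gamma(2.581) = 1.4095
Mean = 4207.35 * 1.4095
Mean = 5930.3319

5930.3319


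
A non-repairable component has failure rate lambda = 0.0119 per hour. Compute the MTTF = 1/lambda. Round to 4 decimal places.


lambda = 0.0119
MTTF = 1 / 0.0119
MTTF = 84.0336

84.0336


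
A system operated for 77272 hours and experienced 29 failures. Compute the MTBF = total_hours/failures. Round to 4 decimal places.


total_hours = 77272
failures = 29
MTBF = 77272 / 29
MTBF = 2664.5517

2664.5517


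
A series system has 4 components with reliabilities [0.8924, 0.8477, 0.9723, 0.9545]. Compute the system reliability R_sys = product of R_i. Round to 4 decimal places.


Components: [0.8924, 0.8477, 0.9723, 0.9545]
After component 1 (R=0.8924): product = 0.8924
After component 2 (R=0.8477): product = 0.7565
After component 3 (R=0.9723): product = 0.7355
After component 4 (R=0.9545): product = 0.7021
R_sys = 0.7021

0.7021


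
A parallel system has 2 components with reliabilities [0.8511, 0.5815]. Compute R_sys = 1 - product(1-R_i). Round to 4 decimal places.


Components: [0.8511, 0.5815]
(1 - 0.8511) = 0.1489, running product = 0.1489
(1 - 0.5815) = 0.4185, running product = 0.0623
Product of (1-R_i) = 0.0623
R_sys = 1 - 0.0623 = 0.9377

0.9377


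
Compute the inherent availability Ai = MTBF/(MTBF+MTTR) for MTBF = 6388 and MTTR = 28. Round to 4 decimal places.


MTBF = 6388
MTTR = 28
MTBF + MTTR = 6416
Ai = 6388 / 6416
Ai = 0.9956

0.9956


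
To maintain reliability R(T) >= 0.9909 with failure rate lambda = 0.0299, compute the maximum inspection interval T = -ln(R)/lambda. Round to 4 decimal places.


R_target = 0.9909
lambda = 0.0299
-ln(0.9909) = 0.0091
T = 0.0091 / 0.0299
T = 0.3057

0.3057


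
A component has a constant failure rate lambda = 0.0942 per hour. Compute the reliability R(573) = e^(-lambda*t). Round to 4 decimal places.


lambda = 0.0942
t = 573
lambda * t = 53.9766
R(t) = e^(-53.9766)
R(t) = 0.0

0.0


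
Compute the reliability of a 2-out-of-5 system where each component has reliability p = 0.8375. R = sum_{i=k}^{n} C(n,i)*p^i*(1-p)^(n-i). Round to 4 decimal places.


k = 2, n = 5, p = 0.8375
i=2: C(5,2)=10 * 0.8375^2 * 0.1625^3 = 0.0301
i=3: C(5,3)=10 * 0.8375^3 * 0.1625^2 = 0.1551
i=4: C(5,4)=5 * 0.8375^4 * 0.1625^1 = 0.3997
i=5: C(5,5)=1 * 0.8375^5 * 0.1625^0 = 0.412
R = sum of terms = 0.997

0.997


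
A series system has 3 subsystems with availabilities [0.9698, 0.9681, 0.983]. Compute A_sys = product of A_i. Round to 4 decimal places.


Subsystems: [0.9698, 0.9681, 0.983]
After subsystem 1 (A=0.9698): product = 0.9698
After subsystem 2 (A=0.9681): product = 0.9389
After subsystem 3 (A=0.983): product = 0.9229
A_sys = 0.9229

0.9229


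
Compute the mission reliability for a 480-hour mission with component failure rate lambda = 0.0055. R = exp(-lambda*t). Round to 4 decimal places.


lambda = 0.0055
mission_time = 480
lambda * t = 0.0055 * 480 = 2.64
R = exp(-2.64)
R = 0.0714

0.0714


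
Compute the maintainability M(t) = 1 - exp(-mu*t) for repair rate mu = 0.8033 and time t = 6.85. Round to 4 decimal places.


mu = 0.8033, t = 6.85
mu * t = 0.8033 * 6.85 = 5.5026
exp(-5.5026) = 0.0041
M(t) = 1 - 0.0041
M(t) = 0.9959

0.9959


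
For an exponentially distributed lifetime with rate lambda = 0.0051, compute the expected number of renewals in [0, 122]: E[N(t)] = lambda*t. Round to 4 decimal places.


lambda = 0.0051
t = 122
E[N(t)] = lambda * t
E[N(t)] = 0.0051 * 122
E[N(t)] = 0.6222

0.6222


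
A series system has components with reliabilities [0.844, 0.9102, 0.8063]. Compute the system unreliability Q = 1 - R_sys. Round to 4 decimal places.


Components: [0.844, 0.9102, 0.8063]
After component 1: product = 0.844
After component 2: product = 0.7682
After component 3: product = 0.6194
R_sys = 0.6194
Q = 1 - 0.6194 = 0.3806

0.3806


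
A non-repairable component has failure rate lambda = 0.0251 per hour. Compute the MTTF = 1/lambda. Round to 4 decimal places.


lambda = 0.0251
MTTF = 1 / 0.0251
MTTF = 39.8406

39.8406


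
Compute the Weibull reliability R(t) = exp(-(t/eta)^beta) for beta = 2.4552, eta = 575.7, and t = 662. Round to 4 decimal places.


beta = 2.4552, eta = 575.7, t = 662
t/eta = 662 / 575.7 = 1.1499
(t/eta)^beta = 1.1499^2.4552 = 1.4091
R(t) = exp(-1.4091)
R(t) = 0.2444

0.2444


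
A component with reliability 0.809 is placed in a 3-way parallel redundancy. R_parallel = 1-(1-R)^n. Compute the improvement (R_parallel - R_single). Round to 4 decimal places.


R_single = 0.809, n = 3
1 - R_single = 0.191
(1 - R_single)^n = 0.191^3 = 0.007
R_parallel = 1 - 0.007 = 0.993
Improvement = 0.993 - 0.809
Improvement = 0.184

0.184


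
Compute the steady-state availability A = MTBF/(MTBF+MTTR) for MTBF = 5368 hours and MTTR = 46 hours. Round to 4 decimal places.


MTBF = 5368
MTTR = 46
MTBF + MTTR = 5414
A = 5368 / 5414
A = 0.9915

0.9915


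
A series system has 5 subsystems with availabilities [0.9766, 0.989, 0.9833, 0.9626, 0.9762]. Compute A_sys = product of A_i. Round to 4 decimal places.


Subsystems: [0.9766, 0.989, 0.9833, 0.9626, 0.9762]
After subsystem 1 (A=0.9766): product = 0.9766
After subsystem 2 (A=0.989): product = 0.9659
After subsystem 3 (A=0.9833): product = 0.9497
After subsystem 4 (A=0.9626): product = 0.9142
After subsystem 5 (A=0.9762): product = 0.8924
A_sys = 0.8924

0.8924


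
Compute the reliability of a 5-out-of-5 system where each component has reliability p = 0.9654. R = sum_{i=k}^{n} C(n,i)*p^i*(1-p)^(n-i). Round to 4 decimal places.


k = 5, n = 5, p = 0.9654
i=5: C(5,5)=1 * 0.9654^5 * 0.0346^0 = 0.8386
R = sum of terms = 0.8386

0.8386


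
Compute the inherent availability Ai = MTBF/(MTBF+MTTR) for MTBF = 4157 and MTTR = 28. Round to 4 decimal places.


MTBF = 4157
MTTR = 28
MTBF + MTTR = 4185
Ai = 4157 / 4185
Ai = 0.9933

0.9933


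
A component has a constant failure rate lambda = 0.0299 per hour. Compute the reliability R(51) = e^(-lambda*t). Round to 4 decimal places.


lambda = 0.0299
t = 51
lambda * t = 1.5249
R(t) = e^(-1.5249)
R(t) = 0.2176

0.2176


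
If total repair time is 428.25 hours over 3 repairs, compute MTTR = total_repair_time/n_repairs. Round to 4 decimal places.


total_repair_time = 428.25
n_repairs = 3
MTTR = 428.25 / 3
MTTR = 142.75

142.75


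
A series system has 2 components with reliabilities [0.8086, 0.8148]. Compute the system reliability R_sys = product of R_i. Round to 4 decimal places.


Components: [0.8086, 0.8148]
After component 1 (R=0.8086): product = 0.8086
After component 2 (R=0.8148): product = 0.6588
R_sys = 0.6588

0.6588


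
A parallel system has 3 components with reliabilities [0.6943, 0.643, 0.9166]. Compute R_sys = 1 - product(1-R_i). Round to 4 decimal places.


Components: [0.6943, 0.643, 0.9166]
(1 - 0.6943) = 0.3057, running product = 0.3057
(1 - 0.643) = 0.357, running product = 0.1091
(1 - 0.9166) = 0.0834, running product = 0.0091
Product of (1-R_i) = 0.0091
R_sys = 1 - 0.0091 = 0.9909

0.9909


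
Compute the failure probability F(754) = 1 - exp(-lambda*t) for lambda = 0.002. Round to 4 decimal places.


lambda = 0.002, t = 754
lambda * t = 1.508
exp(-1.508) = 0.2214
F(t) = 1 - 0.2214
F(t) = 0.7786

0.7786


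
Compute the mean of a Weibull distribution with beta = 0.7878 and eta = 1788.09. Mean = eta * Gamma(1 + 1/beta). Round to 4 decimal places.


beta = 0.7878, eta = 1788.09
1/beta = 1.2694
1 + 1/beta = 2.2694
Gamma(2.2694) = 1.1457
Mean = 1788.09 * 1.1457
Mean = 2048.7031

2048.7031


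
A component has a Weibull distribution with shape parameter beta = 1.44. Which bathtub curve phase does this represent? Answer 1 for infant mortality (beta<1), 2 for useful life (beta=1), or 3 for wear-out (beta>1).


beta = 1.44
Compare beta to 1:
beta < 1 => infant mortality (phase 1)
beta = 1 => useful life (phase 2)
beta > 1 => wear-out (phase 3)
Since beta = 1.44, this is wear-out (increasing failure rate)
Phase = 3

3


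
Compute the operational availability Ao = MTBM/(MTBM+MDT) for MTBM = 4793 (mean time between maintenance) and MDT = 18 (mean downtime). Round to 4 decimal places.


MTBM = 4793
MDT = 18
MTBM + MDT = 4811
Ao = 4793 / 4811
Ao = 0.9963

0.9963


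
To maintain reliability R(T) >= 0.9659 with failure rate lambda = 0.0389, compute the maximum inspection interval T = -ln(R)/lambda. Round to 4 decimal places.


R_target = 0.9659
lambda = 0.0389
-ln(0.9659) = 0.0347
T = 0.0347 / 0.0389
T = 0.8919

0.8919


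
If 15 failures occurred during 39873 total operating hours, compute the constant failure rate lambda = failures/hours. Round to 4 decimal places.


failures = 15
total_hours = 39873
lambda = 15 / 39873
lambda = 0.0004

0.0004


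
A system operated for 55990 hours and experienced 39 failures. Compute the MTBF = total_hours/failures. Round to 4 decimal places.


total_hours = 55990
failures = 39
MTBF = 55990 / 39
MTBF = 1435.641

1435.641


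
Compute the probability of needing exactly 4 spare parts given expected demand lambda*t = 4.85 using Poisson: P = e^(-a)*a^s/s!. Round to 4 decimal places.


a = 4.85, s = 4
e^(-a) = e^(-4.85) = 0.0078
a^s = 4.85^4 = 553.308
s! = 24
P = 0.0078 * 553.308 / 24
P = 0.1805

0.1805


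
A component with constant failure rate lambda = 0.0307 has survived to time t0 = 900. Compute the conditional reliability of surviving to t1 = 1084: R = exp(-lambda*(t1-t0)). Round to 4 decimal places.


lambda = 0.0307
t0 = 900, t1 = 1084
t1 - t0 = 184
lambda * (t1-t0) = 0.0307 * 184 = 5.6488
R = exp(-5.6488)
R = 0.0035

0.0035


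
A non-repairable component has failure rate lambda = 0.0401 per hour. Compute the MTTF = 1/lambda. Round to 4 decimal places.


lambda = 0.0401
MTTF = 1 / 0.0401
MTTF = 24.9377

24.9377


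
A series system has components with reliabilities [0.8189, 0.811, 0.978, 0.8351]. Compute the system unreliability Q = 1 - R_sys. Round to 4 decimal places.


Components: [0.8189, 0.811, 0.978, 0.8351]
After component 1: product = 0.8189
After component 2: product = 0.6641
After component 3: product = 0.6495
After component 4: product = 0.5424
R_sys = 0.5424
Q = 1 - 0.5424 = 0.4576

0.4576
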